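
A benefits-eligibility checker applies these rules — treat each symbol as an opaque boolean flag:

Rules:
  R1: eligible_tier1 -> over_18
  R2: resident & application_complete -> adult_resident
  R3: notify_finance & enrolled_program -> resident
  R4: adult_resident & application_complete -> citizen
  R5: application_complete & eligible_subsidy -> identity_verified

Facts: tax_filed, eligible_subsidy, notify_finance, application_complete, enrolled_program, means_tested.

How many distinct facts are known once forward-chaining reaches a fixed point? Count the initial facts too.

Round 1: R3 [notify_finance & enrolled_program -> resident]; R5 [application_complete & eligible_subsidy -> identity_verified]. New: resident, identity_verified.
Round 2: R2 [resident & application_complete -> adult_resident]. New: adult_resident.
Round 3: R4 [adult_resident & application_complete -> citizen]. New: citizen.
Closure: {adult_resident, application_complete, citizen, eligible_subsidy, enrolled_program, identity_verified, means_tested, notify_finance, resident, tax_filed} — 10 facts.

10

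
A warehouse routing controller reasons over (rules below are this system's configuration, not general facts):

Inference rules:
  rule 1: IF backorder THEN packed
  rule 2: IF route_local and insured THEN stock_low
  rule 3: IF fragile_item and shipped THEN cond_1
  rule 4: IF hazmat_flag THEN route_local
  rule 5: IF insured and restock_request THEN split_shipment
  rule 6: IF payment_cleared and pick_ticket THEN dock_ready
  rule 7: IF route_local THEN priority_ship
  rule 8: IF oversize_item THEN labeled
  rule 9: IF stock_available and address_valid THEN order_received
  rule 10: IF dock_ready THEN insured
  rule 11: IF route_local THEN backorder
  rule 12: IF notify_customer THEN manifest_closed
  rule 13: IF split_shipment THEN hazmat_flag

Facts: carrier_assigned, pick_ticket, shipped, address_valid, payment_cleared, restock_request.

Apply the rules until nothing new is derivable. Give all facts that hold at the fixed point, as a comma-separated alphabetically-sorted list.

[1] rule 6 [IF payment_cleared and pick_ticket THEN dock_ready]. ⇒ new: dock_ready.
[2] rule 10 [IF dock_ready THEN insured]. ⇒ new: insured.
[3] rule 5 [IF insured and restock_request THEN split_shipment]. ⇒ new: split_shipment.
[4] rule 13 [IF split_shipment THEN hazmat_flag]. ⇒ new: hazmat_flag.
[5] rule 4 [IF hazmat_flag THEN route_local]. ⇒ new: route_local.
[6] rule 2 [IF route_local and insured THEN stock_low]; rule 7 [IF route_local THEN priority_ship]; rule 11 [IF route_local THEN backorder]. ⇒ new: stock_low, priority_ship, backorder.
[7] rule 1 [IF backorder THEN packed]. ⇒ new: packed.

address_valid, backorder, carrier_assigned, dock_ready, hazmat_flag, insured, packed, payment_cleared, pick_ticket, priority_ship, restock_request, route_local, shipped, split_shipment, stock_low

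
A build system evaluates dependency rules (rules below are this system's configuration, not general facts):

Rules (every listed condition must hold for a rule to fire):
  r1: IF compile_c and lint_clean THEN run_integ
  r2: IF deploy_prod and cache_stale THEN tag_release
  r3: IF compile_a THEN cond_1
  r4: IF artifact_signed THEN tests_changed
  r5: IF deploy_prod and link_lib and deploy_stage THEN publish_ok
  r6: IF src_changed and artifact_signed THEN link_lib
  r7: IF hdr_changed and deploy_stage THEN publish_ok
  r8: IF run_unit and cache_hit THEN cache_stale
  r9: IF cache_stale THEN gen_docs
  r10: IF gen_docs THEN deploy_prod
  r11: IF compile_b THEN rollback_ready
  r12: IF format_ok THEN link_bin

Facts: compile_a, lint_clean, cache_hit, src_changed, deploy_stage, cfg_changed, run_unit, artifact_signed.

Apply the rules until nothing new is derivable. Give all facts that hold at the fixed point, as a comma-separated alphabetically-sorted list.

Round 1 — r3, r4, r6, r8, derive cond_1, tests_changed, link_lib, cache_stale.
Round 2 — r9, derive gen_docs.
Round 3 — r10, derive deploy_prod.
Round 4 — r2, r5, derive tag_release, publish_ok.

artifact_signed, cache_hit, cache_stale, cfg_changed, compile_a, cond_1, deploy_prod, deploy_stage, gen_docs, link_lib, lint_clean, publish_ok, run_unit, src_changed, tag_release, tests_changed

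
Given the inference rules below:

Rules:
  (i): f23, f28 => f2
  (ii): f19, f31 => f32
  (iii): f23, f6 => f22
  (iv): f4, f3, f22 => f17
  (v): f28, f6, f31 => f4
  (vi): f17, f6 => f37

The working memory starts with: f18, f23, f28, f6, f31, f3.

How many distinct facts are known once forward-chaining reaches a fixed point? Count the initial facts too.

[1] (i) [f23, f28 => f2]; (iii) [f23, f6 => f22]; (v) [f28, f6, f31 => f4]. ⇒ new: f2, f22, f4.
[2] (iv) [f4, f3, f22 => f17]. ⇒ new: f17.
[3] (vi) [f17, f6 => f37]. ⇒ new: f37.
Closure: {f17, f18, f2, f22, f23, f28, f3, f31, f37, f4, f6} — 11 facts.

11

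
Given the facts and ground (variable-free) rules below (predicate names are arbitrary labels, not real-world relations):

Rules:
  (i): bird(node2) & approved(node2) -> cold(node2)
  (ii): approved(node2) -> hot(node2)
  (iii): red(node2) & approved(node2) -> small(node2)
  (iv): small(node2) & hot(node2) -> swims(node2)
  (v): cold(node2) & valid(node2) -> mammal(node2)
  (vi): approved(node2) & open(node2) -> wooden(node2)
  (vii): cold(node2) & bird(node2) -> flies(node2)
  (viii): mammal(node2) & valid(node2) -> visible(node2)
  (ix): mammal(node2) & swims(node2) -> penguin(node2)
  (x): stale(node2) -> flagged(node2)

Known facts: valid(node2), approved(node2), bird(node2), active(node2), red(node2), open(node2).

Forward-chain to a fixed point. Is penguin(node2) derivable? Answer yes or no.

yes

Round 1: (i) [bird(node2) & approved(node2) -> cold(node2)]; (ii) [approved(node2) -> hot(node2)]; (iii) [red(node2) & approved(node2) -> small(node2)]; (vi) [approved(node2) & open(node2) -> wooden(node2)]. Adds cold(node2), hot(node2), small(node2), wooden(node2).
Round 2: (iv) [small(node2) & hot(node2) -> swims(node2)]; (v) [cold(node2) & valid(node2) -> mammal(node2)]; (vii) [cold(node2) & bird(node2) -> flies(node2)]. Adds swims(node2), mammal(node2), flies(node2).
Round 3: (viii) [mammal(node2) & valid(node2) -> visible(node2)]; (ix) [mammal(node2) & swims(node2) -> penguin(node2)]. Adds visible(node2), penguin(node2).
penguin(node2) appears in round 3, so it is derivable.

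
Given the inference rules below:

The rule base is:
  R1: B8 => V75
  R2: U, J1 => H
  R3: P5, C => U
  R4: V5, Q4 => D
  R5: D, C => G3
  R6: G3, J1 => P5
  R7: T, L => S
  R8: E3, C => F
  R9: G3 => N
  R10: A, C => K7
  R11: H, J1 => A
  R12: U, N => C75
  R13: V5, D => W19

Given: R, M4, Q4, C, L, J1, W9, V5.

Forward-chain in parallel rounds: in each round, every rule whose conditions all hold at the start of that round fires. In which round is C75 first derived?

Round 1 — R4, derive D.
Round 2 — R5, R13, derive G3, W19.
Round 3 — R6, R9, derive P5, N.
Round 4 — R3, derive U.
Round 5 — R2, R12, derive H, C75.
C75 first appears in round 5.

5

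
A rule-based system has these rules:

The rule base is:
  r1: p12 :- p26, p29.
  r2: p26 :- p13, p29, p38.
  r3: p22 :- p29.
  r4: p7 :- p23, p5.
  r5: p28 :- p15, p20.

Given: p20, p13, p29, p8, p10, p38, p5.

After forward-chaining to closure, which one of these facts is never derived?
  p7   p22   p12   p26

p7

Round 1 — r2, r3, derive p26, p22.
Round 2 — r1, derive p12.
Derived: p22 (round 1), p12 (round 2), p26 (round 1). p7 never appears in any round.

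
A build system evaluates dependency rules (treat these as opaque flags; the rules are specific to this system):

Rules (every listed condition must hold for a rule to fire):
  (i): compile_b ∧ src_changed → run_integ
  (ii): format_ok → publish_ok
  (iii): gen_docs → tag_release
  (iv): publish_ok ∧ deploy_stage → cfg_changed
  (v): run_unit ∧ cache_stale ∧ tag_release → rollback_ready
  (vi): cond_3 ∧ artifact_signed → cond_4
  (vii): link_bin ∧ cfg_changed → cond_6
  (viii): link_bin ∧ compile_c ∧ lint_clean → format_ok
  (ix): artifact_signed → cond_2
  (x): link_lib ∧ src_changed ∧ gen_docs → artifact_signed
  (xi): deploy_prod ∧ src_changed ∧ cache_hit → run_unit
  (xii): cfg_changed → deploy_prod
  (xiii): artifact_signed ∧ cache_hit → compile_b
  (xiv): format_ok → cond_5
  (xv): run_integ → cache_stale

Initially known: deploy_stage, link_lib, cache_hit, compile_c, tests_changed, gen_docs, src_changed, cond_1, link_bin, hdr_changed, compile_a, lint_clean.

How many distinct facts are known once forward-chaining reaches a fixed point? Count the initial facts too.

[1] (iii) [gen_docs → tag_release]; (viii) [link_bin ∧ compile_c ∧ lint_clean → format_ok]; (x) [link_lib ∧ src_changed ∧ gen_docs → artifact_signed]. ⇒ new: tag_release, format_ok, artifact_signed.
[2] (ii) [format_ok → publish_ok]; (ix) [artifact_signed → cond_2]; (xiii) [artifact_signed ∧ cache_hit → compile_b]; (xiv) [format_ok → cond_5]. ⇒ new: publish_ok, cond_2, compile_b, cond_5.
[3] (i) [compile_b ∧ src_changed → run_integ]; (iv) [publish_ok ∧ deploy_stage → cfg_changed]. ⇒ new: run_integ, cfg_changed.
[4] (vii) [link_bin ∧ cfg_changed → cond_6]; (xii) [cfg_changed → deploy_prod]; (xv) [run_integ → cache_stale]. ⇒ new: cond_6, deploy_prod, cache_stale.
[5] (xi) [deploy_prod ∧ src_changed ∧ cache_hit → run_unit]. ⇒ new: run_unit.
[6] (v) [run_unit ∧ cache_stale ∧ tag_release → rollback_ready]. ⇒ new: rollback_ready.
Closure: {artifact_signed, cache_hit, cache_stale, cfg_changed, compile_a, compile_b, compile_c, cond_1, cond_2, cond_5, cond_6, deploy_prod, deploy_stage, format_ok, gen_docs, hdr_changed, link_bin, link_lib, lint_clean, publish_ok, rollback_ready, run_integ, run_unit, src_changed, tag_release, tests_changed} — 26 facts.

26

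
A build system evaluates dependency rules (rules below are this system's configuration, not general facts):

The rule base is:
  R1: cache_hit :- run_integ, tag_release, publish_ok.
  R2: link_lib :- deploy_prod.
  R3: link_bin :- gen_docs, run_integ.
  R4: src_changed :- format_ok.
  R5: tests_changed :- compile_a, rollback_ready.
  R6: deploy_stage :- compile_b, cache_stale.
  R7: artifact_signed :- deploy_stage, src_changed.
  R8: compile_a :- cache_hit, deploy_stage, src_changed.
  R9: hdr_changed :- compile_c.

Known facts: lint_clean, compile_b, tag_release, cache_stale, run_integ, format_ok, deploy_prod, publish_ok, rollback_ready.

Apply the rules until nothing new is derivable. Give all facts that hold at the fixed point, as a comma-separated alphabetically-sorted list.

artifact_signed, cache_hit, cache_stale, compile_a, compile_b, deploy_prod, deploy_stage, format_ok, link_lib, lint_clean, publish_ok, rollback_ready, run_integ, src_changed, tag_release, tests_changed

Round 1: R1 [cache_hit :- run_integ, tag_release, publish_ok.]; R2 [link_lib :- deploy_prod.]; R4 [src_changed :- format_ok.]; R6 [deploy_stage :- compile_b, cache_stale.]. New: cache_hit, link_lib, src_changed, deploy_stage.
Round 2: R7 [artifact_signed :- deploy_stage, src_changed.]; R8 [compile_a :- cache_hit, deploy_stage, src_changed.]. New: artifact_signed, compile_a.
Round 3: R5 [tests_changed :- compile_a, rollback_ready.]. New: tests_changed.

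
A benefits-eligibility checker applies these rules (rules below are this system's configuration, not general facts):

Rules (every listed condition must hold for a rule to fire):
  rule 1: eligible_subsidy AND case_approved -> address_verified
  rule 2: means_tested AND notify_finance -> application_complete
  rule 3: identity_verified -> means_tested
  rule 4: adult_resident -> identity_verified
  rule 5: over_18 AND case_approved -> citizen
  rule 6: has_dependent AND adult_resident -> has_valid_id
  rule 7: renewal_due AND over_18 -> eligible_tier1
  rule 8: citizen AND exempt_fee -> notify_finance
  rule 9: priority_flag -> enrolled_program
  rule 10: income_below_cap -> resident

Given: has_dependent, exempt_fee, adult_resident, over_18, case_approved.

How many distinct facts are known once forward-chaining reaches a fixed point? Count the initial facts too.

11

Round 1: rule 4 [adult_resident -> identity_verified]; rule 5 [over_18 AND case_approved -> citizen]; rule 6 [has_dependent AND adult_resident -> has_valid_id]. Adds identity_verified, citizen, has_valid_id.
Round 2: rule 3 [identity_verified -> means_tested]; rule 8 [citizen AND exempt_fee -> notify_finance]. Adds means_tested, notify_finance.
Round 3: rule 2 [means_tested AND notify_finance -> application_complete]. Adds application_complete.
Closure: {adult_resident, application_complete, case_approved, citizen, exempt_fee, has_dependent, has_valid_id, identity_verified, means_tested, notify_finance, over_18} — 11 facts.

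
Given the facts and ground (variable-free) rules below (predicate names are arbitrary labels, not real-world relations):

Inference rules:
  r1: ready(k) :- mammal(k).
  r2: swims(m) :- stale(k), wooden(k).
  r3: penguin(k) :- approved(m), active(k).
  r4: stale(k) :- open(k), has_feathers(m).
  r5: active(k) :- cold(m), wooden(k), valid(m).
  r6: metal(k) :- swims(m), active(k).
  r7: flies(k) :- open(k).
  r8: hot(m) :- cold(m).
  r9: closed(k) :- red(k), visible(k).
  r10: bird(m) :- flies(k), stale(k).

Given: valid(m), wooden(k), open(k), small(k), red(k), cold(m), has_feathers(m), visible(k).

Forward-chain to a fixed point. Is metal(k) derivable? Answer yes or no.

yes

Round 1: r4 [stale(k) :- open(k), has_feathers(m).]; r5 [active(k) :- cold(m), wooden(k), valid(m).]; r7 [flies(k) :- open(k).]; r8 [hot(m) :- cold(m).]; r9 [closed(k) :- red(k), visible(k).]. New: stale(k), active(k), flies(k), hot(m), closed(k).
Round 2: r2 [swims(m) :- stale(k), wooden(k).]; r10 [bird(m) :- flies(k), stale(k).]. New: swims(m), bird(m).
Round 3: r6 [metal(k) :- swims(m), active(k).]. New: metal(k).
metal(k) appears in round 3, so it is derivable.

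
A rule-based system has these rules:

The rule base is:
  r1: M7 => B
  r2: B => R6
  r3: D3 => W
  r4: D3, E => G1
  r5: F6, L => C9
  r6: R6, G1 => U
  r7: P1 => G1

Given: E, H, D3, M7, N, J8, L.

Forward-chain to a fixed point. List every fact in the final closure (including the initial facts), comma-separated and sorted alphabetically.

B, D3, E, G1, H, J8, L, M7, N, R6, U, W

Round 1: r1 [M7 => B]; r3 [D3 => W]; r4 [D3, E => G1]. Adds B, W, G1.
Round 2: r2 [B => R6]. Adds R6.
Round 3: r6 [R6, G1 => U]. Adds U.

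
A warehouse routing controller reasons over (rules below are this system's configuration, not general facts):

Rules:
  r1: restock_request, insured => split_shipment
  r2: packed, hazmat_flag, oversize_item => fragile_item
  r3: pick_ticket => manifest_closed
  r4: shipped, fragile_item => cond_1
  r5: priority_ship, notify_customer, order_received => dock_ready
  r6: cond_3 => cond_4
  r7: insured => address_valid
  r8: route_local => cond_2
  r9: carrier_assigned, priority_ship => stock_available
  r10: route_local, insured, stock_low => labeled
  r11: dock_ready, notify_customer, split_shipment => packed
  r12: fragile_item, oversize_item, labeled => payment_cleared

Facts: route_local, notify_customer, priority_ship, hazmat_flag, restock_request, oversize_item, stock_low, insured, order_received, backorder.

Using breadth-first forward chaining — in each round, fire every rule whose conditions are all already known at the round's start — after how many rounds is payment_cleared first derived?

[1] r1 [restock_request, insured => split_shipment]; r5 [priority_ship, notify_customer, order_received => dock_ready]; r7 [insured => address_valid]; r8 [route_local => cond_2]; r10 [route_local, insured, stock_low => labeled]. ⇒ new: split_shipment, dock_ready, address_valid, cond_2, labeled.
[2] r11 [dock_ready, notify_customer, split_shipment => packed]. ⇒ new: packed.
[3] r2 [packed, hazmat_flag, oversize_item => fragile_item]. ⇒ new: fragile_item.
[4] r12 [fragile_item, oversize_item, labeled => payment_cleared]. ⇒ new: payment_cleared.
payment_cleared first appears in round 4.

4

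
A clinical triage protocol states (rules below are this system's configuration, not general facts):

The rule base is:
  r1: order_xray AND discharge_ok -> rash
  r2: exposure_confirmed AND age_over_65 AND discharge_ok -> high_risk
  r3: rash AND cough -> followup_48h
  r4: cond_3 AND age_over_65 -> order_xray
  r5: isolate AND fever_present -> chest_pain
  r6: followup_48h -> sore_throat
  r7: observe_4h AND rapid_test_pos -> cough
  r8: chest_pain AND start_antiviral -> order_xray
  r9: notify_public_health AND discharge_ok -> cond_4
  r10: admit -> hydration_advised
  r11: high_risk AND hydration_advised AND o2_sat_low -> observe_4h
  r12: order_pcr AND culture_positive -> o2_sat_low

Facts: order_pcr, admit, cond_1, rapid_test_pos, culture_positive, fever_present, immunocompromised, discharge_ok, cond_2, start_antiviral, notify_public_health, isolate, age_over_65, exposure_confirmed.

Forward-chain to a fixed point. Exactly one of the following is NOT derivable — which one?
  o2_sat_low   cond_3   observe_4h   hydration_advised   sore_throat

cond_3

Round 1: r2 [exposure_confirmed AND age_over_65 AND discharge_ok -> high_risk]; r5 [isolate AND fever_present -> chest_pain]; r9 [notify_public_health AND discharge_ok -> cond_4]; r10 [admit -> hydration_advised]; r12 [order_pcr AND culture_positive -> o2_sat_low]. New: high_risk, chest_pain, cond_4, hydration_advised, o2_sat_low.
Round 2: r8 [chest_pain AND start_antiviral -> order_xray]; r11 [high_risk AND hydration_advised AND o2_sat_low -> observe_4h]. New: order_xray, observe_4h.
Round 3: r1 [order_xray AND discharge_ok -> rash]; r7 [observe_4h AND rapid_test_pos -> cough]. New: rash, cough.
Round 4: r3 [rash AND cough -> followup_48h]. New: followup_48h.
Round 5: r6 [followup_48h -> sore_throat]. New: sore_throat.
Derived: sore_throat (round 5), observe_4h (round 2), o2_sat_low (round 1), hydration_advised (round 1). cond_3 never appears in any round.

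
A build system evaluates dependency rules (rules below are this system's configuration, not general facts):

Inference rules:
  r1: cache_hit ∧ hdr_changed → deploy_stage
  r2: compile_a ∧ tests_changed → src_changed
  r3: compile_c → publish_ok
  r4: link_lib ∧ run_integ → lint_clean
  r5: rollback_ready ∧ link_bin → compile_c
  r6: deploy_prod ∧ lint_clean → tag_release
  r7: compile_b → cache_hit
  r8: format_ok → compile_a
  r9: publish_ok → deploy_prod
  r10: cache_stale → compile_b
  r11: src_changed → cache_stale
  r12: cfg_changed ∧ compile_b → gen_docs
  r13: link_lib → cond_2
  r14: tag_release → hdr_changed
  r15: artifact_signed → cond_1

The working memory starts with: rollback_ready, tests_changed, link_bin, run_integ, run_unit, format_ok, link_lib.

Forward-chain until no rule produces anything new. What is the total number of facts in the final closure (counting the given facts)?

[1] r4 [link_lib ∧ run_integ → lint_clean]; r5 [rollback_ready ∧ link_bin → compile_c]; r8 [format_ok → compile_a]; r13 [link_lib → cond_2]. ⇒ new: lint_clean, compile_c, compile_a, cond_2.
[2] r2 [compile_a ∧ tests_changed → src_changed]; r3 [compile_c → publish_ok]. ⇒ new: src_changed, publish_ok.
[3] r9 [publish_ok → deploy_prod]; r11 [src_changed → cache_stale]. ⇒ new: deploy_prod, cache_stale.
[4] r6 [deploy_prod ∧ lint_clean → tag_release]; r10 [cache_stale → compile_b]. ⇒ new: tag_release, compile_b.
[5] r7 [compile_b → cache_hit]; r14 [tag_release → hdr_changed]. ⇒ new: cache_hit, hdr_changed.
[6] r1 [cache_hit ∧ hdr_changed → deploy_stage]. ⇒ new: deploy_stage.
Closure: {cache_hit, cache_stale, compile_a, compile_b, compile_c, cond_2, deploy_prod, deploy_stage, format_ok, hdr_changed, link_bin, link_lib, lint_clean, publish_ok, rollback_ready, run_integ, run_unit, src_changed, tag_release, tests_changed} — 20 facts.

20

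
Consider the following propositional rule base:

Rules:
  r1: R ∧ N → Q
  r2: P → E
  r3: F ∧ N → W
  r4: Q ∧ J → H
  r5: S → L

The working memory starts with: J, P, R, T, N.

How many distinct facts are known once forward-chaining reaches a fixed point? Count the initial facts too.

8

Round 1 — r1, r2, derive Q, E.
Round 2 — r4, derive H.
Closure: {E, H, J, N, P, Q, R, T} — 8 facts.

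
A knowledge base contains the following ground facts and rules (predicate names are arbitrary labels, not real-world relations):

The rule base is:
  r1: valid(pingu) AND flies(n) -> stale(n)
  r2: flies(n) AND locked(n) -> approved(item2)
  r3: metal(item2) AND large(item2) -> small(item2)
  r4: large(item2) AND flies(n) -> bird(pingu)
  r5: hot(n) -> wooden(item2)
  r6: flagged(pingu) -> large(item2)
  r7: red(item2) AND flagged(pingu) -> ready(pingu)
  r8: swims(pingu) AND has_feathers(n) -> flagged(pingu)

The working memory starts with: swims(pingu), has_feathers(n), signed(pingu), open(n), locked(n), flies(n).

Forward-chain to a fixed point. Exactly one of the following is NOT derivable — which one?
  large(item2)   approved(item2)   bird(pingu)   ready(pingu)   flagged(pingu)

ready(pingu)

Round 1 fires r2, r8, giving approved(item2), flagged(pingu).
Round 2 fires r6, giving large(item2).
Round 3 fires r4, giving bird(pingu).
Derived: bird(pingu) (round 3), flagged(pingu) (round 1), large(item2) (round 2), approved(item2) (round 1). ready(pingu) never appears in any round.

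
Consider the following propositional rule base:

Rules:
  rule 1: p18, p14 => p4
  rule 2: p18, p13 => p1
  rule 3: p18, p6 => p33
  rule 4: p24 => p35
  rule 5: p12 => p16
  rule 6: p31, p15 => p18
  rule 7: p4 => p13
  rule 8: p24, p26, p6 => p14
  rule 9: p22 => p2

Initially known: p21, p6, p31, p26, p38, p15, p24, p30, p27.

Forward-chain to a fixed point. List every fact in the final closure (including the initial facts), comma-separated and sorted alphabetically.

p1, p13, p14, p15, p18, p21, p24, p26, p27, p30, p31, p33, p35, p38, p4, p6

Round 1 — rule 4, rule 6, rule 8, derive p35, p18, p14.
Round 2 — rule 1, rule 3, derive p4, p33.
Round 3 — rule 7, derive p13.
Round 4 — rule 2, derive p1.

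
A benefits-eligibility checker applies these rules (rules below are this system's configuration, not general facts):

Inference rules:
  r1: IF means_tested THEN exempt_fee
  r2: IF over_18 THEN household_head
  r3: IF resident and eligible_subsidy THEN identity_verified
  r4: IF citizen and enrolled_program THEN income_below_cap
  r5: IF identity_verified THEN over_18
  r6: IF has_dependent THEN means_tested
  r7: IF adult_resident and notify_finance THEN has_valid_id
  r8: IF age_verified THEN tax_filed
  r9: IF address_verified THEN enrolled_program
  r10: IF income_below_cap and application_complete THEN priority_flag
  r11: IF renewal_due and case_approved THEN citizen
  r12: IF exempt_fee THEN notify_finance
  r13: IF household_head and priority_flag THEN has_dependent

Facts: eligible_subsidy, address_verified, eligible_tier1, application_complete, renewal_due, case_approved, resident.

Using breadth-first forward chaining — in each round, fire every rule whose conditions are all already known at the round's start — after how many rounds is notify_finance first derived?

Round 1: r3 [IF resident and eligible_subsidy THEN identity_verified]; r9 [IF address_verified THEN enrolled_program]; r11 [IF renewal_due and case_approved THEN citizen]. Adds identity_verified, enrolled_program, citizen.
Round 2: r4 [IF citizen and enrolled_program THEN income_below_cap]; r5 [IF identity_verified THEN over_18]. Adds income_below_cap, over_18.
Round 3: r2 [IF over_18 THEN household_head]; r10 [IF income_below_cap and application_complete THEN priority_flag]. Adds household_head, priority_flag.
Round 4: r13 [IF household_head and priority_flag THEN has_dependent]. Adds has_dependent.
Round 5: r6 [IF has_dependent THEN means_tested]. Adds means_tested.
Round 6: r1 [IF means_tested THEN exempt_fee]. Adds exempt_fee.
Round 7: r12 [IF exempt_fee THEN notify_finance]. Adds notify_finance.
notify_finance first appears in round 7.

7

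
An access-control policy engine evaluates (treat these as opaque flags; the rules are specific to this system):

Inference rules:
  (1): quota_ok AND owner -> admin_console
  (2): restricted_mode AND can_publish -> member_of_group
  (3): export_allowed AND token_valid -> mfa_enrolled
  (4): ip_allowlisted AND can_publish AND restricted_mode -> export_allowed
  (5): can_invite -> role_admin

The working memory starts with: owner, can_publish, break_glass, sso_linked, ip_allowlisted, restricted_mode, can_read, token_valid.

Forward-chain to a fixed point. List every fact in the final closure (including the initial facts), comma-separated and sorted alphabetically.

Round 1 fires (2), (4), giving member_of_group, export_allowed.
Round 2 fires (3), giving mfa_enrolled.

break_glass, can_publish, can_read, export_allowed, ip_allowlisted, member_of_group, mfa_enrolled, owner, restricted_mode, sso_linked, token_valid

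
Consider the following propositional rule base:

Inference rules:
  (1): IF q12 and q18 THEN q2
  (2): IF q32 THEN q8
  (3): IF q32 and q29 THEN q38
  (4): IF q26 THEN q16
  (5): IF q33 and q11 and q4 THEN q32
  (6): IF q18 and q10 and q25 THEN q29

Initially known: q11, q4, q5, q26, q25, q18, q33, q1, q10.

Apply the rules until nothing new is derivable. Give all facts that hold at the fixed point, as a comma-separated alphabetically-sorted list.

Round 1 — (4), (5), (6), derive q16, q32, q29.
Round 2 — (2), (3), derive q8, q38.

q1, q10, q11, q16, q18, q25, q26, q29, q32, q33, q38, q4, q5, q8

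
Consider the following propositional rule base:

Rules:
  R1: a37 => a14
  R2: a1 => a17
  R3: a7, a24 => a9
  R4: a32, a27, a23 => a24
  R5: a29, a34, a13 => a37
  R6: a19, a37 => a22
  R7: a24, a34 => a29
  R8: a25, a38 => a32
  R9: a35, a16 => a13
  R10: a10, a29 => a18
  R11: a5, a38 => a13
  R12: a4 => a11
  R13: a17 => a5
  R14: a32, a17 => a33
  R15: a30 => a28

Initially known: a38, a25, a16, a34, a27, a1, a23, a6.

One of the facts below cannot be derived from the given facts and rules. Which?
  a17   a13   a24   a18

a18

Round 1 — R2, R8, derive a17, a32.
Round 2 — R4, R13, R14, derive a24, a5, a33.
Round 3 — R7, R11, derive a29, a13.
Round 4 — R5, derive a37.
Round 5 — R1, derive a14.
Derived: a17 (round 1), a13 (round 3), a24 (round 2). a18 never appears in any round.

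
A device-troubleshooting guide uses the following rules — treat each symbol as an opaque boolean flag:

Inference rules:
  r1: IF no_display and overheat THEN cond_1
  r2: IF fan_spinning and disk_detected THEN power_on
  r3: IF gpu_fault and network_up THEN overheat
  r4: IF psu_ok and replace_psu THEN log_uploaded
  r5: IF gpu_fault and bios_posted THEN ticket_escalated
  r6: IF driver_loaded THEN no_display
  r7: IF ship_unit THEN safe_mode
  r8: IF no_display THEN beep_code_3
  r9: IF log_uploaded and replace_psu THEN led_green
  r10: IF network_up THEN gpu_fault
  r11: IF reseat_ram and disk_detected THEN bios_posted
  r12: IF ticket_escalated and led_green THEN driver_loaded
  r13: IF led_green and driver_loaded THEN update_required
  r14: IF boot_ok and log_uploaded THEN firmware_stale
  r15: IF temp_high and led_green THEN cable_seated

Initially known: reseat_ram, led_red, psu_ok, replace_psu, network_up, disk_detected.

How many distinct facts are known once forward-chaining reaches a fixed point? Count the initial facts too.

[1] r4 [IF psu_ok and replace_psu THEN log_uploaded]; r10 [IF network_up THEN gpu_fault]; r11 [IF reseat_ram and disk_detected THEN bios_posted]. ⇒ new: log_uploaded, gpu_fault, bios_posted.
[2] r3 [IF gpu_fault and network_up THEN overheat]; r5 [IF gpu_fault and bios_posted THEN ticket_escalated]; r9 [IF log_uploaded and replace_psu THEN led_green]. ⇒ new: overheat, ticket_escalated, led_green.
[3] r12 [IF ticket_escalated and led_green THEN driver_loaded]. ⇒ new: driver_loaded.
[4] r6 [IF driver_loaded THEN no_display]; r13 [IF led_green and driver_loaded THEN update_required]. ⇒ new: no_display, update_required.
[5] r1 [IF no_display and overheat THEN cond_1]; r8 [IF no_display THEN beep_code_3]. ⇒ new: cond_1, beep_code_3.
Closure: {beep_code_3, bios_posted, cond_1, disk_detected, driver_loaded, gpu_fault, led_green, led_red, log_uploaded, network_up, no_display, overheat, psu_ok, replace_psu, reseat_ram, ticket_escalated, update_required} — 17 facts.

17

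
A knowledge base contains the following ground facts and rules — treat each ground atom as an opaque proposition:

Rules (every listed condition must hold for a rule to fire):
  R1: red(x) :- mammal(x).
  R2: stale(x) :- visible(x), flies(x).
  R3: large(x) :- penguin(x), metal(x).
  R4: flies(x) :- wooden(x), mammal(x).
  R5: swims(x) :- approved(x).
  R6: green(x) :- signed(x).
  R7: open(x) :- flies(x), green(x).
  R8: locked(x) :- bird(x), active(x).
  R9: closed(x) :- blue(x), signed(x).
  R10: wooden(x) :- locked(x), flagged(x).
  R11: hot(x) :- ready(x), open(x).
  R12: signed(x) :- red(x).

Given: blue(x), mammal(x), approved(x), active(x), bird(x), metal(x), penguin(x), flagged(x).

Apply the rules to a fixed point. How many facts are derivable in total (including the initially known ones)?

Round 1: R1 [red(x) :- mammal(x).]; R3 [large(x) :- penguin(x), metal(x).]; R5 [swims(x) :- approved(x).]; R8 [locked(x) :- bird(x), active(x).]. Adds red(x), large(x), swims(x), locked(x).
Round 2: R10 [wooden(x) :- locked(x), flagged(x).]; R12 [signed(x) :- red(x).]. Adds wooden(x), signed(x).
Round 3: R4 [flies(x) :- wooden(x), mammal(x).]; R6 [green(x) :- signed(x).]; R9 [closed(x) :- blue(x), signed(x).]. Adds flies(x), green(x), closed(x).
Round 4: R7 [open(x) :- flies(x), green(x).]. Adds open(x).
Closure: {active(x), approved(x), bird(x), blue(x), closed(x), flagged(x), flies(x), green(x), large(x), locked(x), mammal(x), metal(x), open(x), penguin(x), red(x), signed(x), swims(x), wooden(x)} — 18 facts.

18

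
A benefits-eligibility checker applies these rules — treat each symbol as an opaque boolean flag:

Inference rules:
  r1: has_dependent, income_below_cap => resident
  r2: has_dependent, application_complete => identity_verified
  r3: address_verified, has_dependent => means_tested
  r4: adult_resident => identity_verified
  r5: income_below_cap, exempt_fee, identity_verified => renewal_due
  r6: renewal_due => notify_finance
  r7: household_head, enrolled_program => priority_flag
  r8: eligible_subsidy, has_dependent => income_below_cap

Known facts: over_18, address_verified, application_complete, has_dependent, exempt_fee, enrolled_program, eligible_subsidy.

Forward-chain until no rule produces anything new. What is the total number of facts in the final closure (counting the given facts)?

13

Round 1 fires r2, r3, r8, giving identity_verified, means_tested, income_below_cap.
Round 2 fires r1, r5, giving resident, renewal_due.
Round 3 fires r6, giving notify_finance.
Closure: {address_verified, application_complete, eligible_subsidy, enrolled_program, exempt_fee, has_dependent, identity_verified, income_below_cap, means_tested, notify_finance, over_18, renewal_due, resident} — 13 facts.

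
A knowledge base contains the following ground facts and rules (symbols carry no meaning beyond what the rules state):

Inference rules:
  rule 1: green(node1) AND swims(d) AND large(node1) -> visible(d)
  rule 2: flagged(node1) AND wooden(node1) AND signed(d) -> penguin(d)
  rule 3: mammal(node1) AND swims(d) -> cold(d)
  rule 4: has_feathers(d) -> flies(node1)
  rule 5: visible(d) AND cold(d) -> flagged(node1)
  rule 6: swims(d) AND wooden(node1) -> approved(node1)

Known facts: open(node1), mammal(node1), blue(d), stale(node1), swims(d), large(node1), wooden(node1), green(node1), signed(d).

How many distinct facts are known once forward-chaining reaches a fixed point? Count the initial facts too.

14

[1] rule 1 [green(node1) AND swims(d) AND large(node1) -> visible(d)]; rule 3 [mammal(node1) AND swims(d) -> cold(d)]; rule 6 [swims(d) AND wooden(node1) -> approved(node1)]. ⇒ new: visible(d), cold(d), approved(node1).
[2] rule 5 [visible(d) AND cold(d) -> flagged(node1)]. ⇒ new: flagged(node1).
[3] rule 2 [flagged(node1) AND wooden(node1) AND signed(d) -> penguin(d)]. ⇒ new: penguin(d).
Closure: {approved(node1), blue(d), cold(d), flagged(node1), green(node1), large(node1), mammal(node1), open(node1), penguin(d), signed(d), stale(node1), swims(d), visible(d), wooden(node1)} — 14 facts.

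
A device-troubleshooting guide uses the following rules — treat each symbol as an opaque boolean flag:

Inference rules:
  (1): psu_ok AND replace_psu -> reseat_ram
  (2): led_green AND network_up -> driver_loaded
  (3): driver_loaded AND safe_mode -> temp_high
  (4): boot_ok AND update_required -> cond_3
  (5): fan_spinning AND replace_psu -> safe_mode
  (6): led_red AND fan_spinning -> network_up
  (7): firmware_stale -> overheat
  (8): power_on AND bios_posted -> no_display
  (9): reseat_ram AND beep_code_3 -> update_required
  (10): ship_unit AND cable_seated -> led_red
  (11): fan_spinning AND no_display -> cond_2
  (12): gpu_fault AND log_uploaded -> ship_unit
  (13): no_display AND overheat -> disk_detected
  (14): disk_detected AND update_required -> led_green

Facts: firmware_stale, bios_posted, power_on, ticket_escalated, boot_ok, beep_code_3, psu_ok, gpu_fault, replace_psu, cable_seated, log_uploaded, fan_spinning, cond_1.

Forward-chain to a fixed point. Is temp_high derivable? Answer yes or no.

Round 1: (1) [psu_ok AND replace_psu -> reseat_ram]; (5) [fan_spinning AND replace_psu -> safe_mode]; (7) [firmware_stale -> overheat]; (8) [power_on AND bios_posted -> no_display]; (12) [gpu_fault AND log_uploaded -> ship_unit]. Adds reseat_ram, safe_mode, overheat, no_display, ship_unit.
Round 2: (9) [reseat_ram AND beep_code_3 -> update_required]; (10) [ship_unit AND cable_seated -> led_red]; (11) [fan_spinning AND no_display -> cond_2]; (13) [no_display AND overheat -> disk_detected]. Adds update_required, led_red, cond_2, disk_detected.
Round 3: (4) [boot_ok AND update_required -> cond_3]; (6) [led_red AND fan_spinning -> network_up]; (14) [disk_detected AND update_required -> led_green]. Adds cond_3, network_up, led_green.
Round 4: (2) [led_green AND network_up -> driver_loaded]. Adds driver_loaded.
Round 5: (3) [driver_loaded AND safe_mode -> temp_high]. Adds temp_high.
temp_high appears in round 5, so it is derivable.

yes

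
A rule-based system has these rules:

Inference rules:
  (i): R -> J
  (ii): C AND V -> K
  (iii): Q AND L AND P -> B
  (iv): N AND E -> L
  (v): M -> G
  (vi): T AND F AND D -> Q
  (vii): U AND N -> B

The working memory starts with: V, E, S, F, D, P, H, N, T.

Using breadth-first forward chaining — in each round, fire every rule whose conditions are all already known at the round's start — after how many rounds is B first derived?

2

Round 1 — (iv), (vi), derive L, Q.
Round 2 — (iii), derive B.
B first appears in round 2.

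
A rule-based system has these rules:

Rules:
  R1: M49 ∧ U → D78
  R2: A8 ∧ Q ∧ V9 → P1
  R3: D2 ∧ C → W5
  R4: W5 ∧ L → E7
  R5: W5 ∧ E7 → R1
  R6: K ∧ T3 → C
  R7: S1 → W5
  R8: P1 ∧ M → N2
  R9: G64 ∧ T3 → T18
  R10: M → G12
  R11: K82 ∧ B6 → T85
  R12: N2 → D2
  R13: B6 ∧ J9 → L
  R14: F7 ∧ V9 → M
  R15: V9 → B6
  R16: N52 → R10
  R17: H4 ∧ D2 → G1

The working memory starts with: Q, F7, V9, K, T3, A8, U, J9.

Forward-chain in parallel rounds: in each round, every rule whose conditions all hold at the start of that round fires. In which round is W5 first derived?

Round 1 — R2, R6, R14, R15, derive P1, C, M, B6.
Round 2 — R8, R10, R13, derive N2, G12, L.
Round 3 — R12, derive D2.
Round 4 — R3, derive W5.
W5 first appears in round 4.

4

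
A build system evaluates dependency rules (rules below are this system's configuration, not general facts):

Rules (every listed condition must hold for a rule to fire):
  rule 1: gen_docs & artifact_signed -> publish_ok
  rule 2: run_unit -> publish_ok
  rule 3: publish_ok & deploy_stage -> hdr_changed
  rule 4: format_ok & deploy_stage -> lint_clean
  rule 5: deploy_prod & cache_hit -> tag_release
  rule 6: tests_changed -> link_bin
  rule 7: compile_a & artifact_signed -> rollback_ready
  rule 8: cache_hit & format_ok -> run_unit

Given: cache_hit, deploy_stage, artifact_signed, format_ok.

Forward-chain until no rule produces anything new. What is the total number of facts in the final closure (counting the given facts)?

[1] rule 4 [format_ok & deploy_stage -> lint_clean]; rule 8 [cache_hit & format_ok -> run_unit]. ⇒ new: lint_clean, run_unit.
[2] rule 2 [run_unit -> publish_ok]. ⇒ new: publish_ok.
[3] rule 3 [publish_ok & deploy_stage -> hdr_changed]. ⇒ new: hdr_changed.
Closure: {artifact_signed, cache_hit, deploy_stage, format_ok, hdr_changed, lint_clean, publish_ok, run_unit} — 8 facts.

8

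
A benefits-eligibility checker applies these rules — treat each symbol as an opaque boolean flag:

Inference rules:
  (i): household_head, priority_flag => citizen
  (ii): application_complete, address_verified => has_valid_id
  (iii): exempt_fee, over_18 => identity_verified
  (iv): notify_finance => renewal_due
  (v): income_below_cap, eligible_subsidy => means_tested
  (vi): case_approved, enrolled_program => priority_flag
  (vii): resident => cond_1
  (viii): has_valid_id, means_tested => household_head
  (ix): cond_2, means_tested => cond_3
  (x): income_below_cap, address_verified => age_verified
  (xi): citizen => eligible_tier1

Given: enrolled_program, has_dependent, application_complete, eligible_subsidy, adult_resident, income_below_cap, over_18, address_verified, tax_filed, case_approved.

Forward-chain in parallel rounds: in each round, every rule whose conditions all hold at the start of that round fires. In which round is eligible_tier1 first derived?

[1] (ii) [application_complete, address_verified => has_valid_id]; (v) [income_below_cap, eligible_subsidy => means_tested]; (vi) [case_approved, enrolled_program => priority_flag]; (x) [income_below_cap, address_verified => age_verified]. ⇒ new: has_valid_id, means_tested, priority_flag, age_verified.
[2] (viii) [has_valid_id, means_tested => household_head]. ⇒ new: household_head.
[3] (i) [household_head, priority_flag => citizen]. ⇒ new: citizen.
[4] (xi) [citizen => eligible_tier1]. ⇒ new: eligible_tier1.
eligible_tier1 first appears in round 4.

4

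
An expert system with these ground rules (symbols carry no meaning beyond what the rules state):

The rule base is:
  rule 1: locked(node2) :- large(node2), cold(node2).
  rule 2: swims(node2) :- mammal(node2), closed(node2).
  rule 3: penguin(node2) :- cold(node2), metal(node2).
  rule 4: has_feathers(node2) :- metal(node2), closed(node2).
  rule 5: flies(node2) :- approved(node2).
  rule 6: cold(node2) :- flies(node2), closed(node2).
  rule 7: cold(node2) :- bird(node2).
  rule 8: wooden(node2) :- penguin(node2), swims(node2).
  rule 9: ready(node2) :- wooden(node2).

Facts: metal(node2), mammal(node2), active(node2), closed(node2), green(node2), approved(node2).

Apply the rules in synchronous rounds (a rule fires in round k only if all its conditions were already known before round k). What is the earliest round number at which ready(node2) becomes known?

5

[1] rule 2 [swims(node2) :- mammal(node2), closed(node2).]; rule 4 [has_feathers(node2) :- metal(node2), closed(node2).]; rule 5 [flies(node2) :- approved(node2).]. ⇒ new: swims(node2), has_feathers(node2), flies(node2).
[2] rule 6 [cold(node2) :- flies(node2), closed(node2).]. ⇒ new: cold(node2).
[3] rule 3 [penguin(node2) :- cold(node2), metal(node2).]. ⇒ new: penguin(node2).
[4] rule 8 [wooden(node2) :- penguin(node2), swims(node2).]. ⇒ new: wooden(node2).
[5] rule 9 [ready(node2) :- wooden(node2).]. ⇒ new: ready(node2).
ready(node2) first appears in round 5.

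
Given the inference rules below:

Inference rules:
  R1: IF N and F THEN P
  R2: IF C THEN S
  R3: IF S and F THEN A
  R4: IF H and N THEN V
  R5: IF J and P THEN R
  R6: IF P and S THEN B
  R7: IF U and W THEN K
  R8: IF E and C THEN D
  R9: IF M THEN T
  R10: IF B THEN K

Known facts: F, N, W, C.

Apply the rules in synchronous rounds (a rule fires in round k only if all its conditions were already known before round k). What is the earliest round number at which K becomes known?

3

Round 1 fires R1, R2, giving P, S.
Round 2 fires R3, R6, giving A, B.
Round 3 fires R10, giving K.
K first appears in round 3.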